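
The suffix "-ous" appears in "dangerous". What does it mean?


Suffix: -ous
Example: dangerous (danger + -ous)
Meaning = having quality of


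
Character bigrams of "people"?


Word: "people" (length 6)
Number of bigrams = 6 - 2 + 1 = 5
  Position 0: "pe"
  Position 1: "eo"
  Position 2: "op"
  Position 3: "pl"
  Position 4: "le"
Bigrams = "pe", "eo", "op", "pl", "le"


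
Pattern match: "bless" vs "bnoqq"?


Pattern of "bless": [0, 1, 2, 3, 3]
Pattern of "bnoqq": [0, 1, 2, 3, 3]
Patterns match
Same pattern = Yes


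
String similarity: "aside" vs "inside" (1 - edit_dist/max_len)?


Word 1: "aside" (length 5)
Word 2: "inside" (length 6)
One optimal edit sequence:
  1. insert 'i'  (+1)
  2. substitute 'a' -> 'n'  (+1)
  3. keep 's'
  4. keep 'i'
  5. keep 'd'
  6. keep 'e'
Edit distance = 2
Max length = max(5, 6) = 6
Similarity = 1 - 2/6
= 0.6667


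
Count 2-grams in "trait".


Word: "trait" (length 5)
Number of 2-grams = length - 2 + 1 = 5 - 2 + 1
= 4


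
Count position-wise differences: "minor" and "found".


Comparing character by character (same length = 5):
  Pos 0: 'm' vs 'f' !=
  Pos 1: 'i' vs 'o' !=
  Pos 2: 'n' vs 'u' !=
  Pos 3: 'o' vs 'n' !=
  Pos 4: 'r' vs 'd' !=
Hamming distance = 5


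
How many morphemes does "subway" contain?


Word: "subway"
Morphemes: sub- | way
Each morpheme carries meaning
= 2 morphemes


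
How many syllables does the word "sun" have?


Word: "sun"
Syllable breakdown: sun
Counting: 1 part
= 1 syllable


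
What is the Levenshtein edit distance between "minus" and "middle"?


Word 1: "minus" (length 5)
Word 2: "middle" (length 6)
One optimal edit sequence (insert/delete/substitute each cost 1):
  1. keep 'm'
  2. keep 'i'
  3. insert 'd'  (+1)
  4. substitute 'n' -> 'd'  (+1)
  5. substitute 'u' -> 'l'  (+1)
  6. substitute 's' -> 'e'  (+1)
Total edit operations: 4
Edit distance = 4


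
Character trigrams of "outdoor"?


Word: "outdoor" (length 7)
Number of trigrams = 7 - 3 + 1 = 5
  Position 0: "out"
  Position 1: "utd"
  Position 2: "tdo"
  Position 3: "doo"
  Position 4: "oor"
Trigrams = "out", "utd", "tdo", "doo", "oor"


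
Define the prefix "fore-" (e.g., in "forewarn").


Prefix: fore-
Example: forewarn = fore- + warn
Meaning = before


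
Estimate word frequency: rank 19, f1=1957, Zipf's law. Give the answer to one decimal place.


Zipf's law: f(r) = f(1) / r
f(1) = 1957
f(19) = 1957 / 19
= 103.0 occurrences


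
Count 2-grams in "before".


Word: "before" (length 6)
Number of 2-grams = length - 2 + 1 = 6 - 2 + 1
= 5


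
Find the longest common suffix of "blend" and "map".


Word 1: "blend"
Word 2: "map"
Comparing from end:
  Pos -1: 'd' != 'p' (stop)
LCS = "" (length 0)


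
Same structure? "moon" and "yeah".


Pattern of "moon": [0, 1, 1, 2]
Pattern of "yeah": [0, 1, 2, 3]
Patterns do not match
Same pattern = No


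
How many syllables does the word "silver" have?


Word: "silver"
Syllable breakdown: sil / ver
Counting: 2 parts
= 2 syllables


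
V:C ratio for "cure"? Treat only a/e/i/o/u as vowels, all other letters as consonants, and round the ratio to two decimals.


Word: "cure"
Vowels (a,e,i,o,u): 2
Consonants: 2
Ratio = 2/2
= 1.00


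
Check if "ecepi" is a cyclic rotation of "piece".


Word: "piece", Candidate: "ecepi"
Method: check if candidate is substring of word+word
"piecepiece" contains "ecepi"? Yes
Is rotation = Yes


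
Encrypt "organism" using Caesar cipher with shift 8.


Word: "organism"
Shift: 8
Each letter → (letter + shift) mod 26:
  'o' (14) + 8 = 22 → 'w'
  'r' (17) + 8 = 25 → 'z'
  'g' (6) + 8 = 14 → 'o'
  'a' (0) + 8 = 8 → 'i'
  'n' (13) + 8 = 21 → 'v'
  'i' (8) + 8 = 16 → 'q'
  's' (18) + 8 = 0 → 'a'
  'm' (12) + 8 = 20 → 'u'
Result = "wzoivqau"


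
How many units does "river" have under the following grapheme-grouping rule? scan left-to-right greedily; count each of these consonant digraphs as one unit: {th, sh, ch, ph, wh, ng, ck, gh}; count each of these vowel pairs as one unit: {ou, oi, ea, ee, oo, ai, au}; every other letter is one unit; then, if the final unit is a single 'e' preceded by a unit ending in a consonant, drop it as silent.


Word: "river" (5 letters)
Left-to-right scan:
  1. 'r' (letter)
  2. 'i' (letter)
  3. 'v' (letter)
  4. 'e' (letter)
  5. 'r' (letter)
Units from scan: 5
Sound units = 5 units


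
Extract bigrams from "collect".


Word: "collect" (length 7)
Number of bigrams = 7 - 2 + 1 = 6
  Position 0: "co"
  Position 1: "ol"
  Position 2: "ll"
  Position 3: "le"
  Position 4: "ec"
  Position 5: "ct"
Bigrams = "co", "ol", "ll", "le", "ec", "ct"


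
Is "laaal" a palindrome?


Word: "laaal"
Reversed: "laaal"
Forward == Backward? laaal == laaal
Palindrome = Yes


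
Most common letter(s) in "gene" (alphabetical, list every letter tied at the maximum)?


Word: "gene"
Letter counts:
  'e': 2
  'g': 1
  'n': 1
Maximum count = 2
Most frequent = 'e' (2 times each)


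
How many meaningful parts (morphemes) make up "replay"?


Word: "replay"
Morphemes: re- | play
Each morpheme carries meaning
= 2 morphemes


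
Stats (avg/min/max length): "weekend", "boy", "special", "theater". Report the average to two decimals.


Lengths: "weekend"=7, "boy"=3, "special"=7, "theater"=7
Sum = 24, Count = 4
Average = 24/4 = 6.00
= avg=6.00, min=3, max=7


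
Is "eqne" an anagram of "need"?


Word 1: "need" → sorted: deen
Word 2: "eqne" → sorted: eenq
Same letters? deen != eenq
Anagram = No


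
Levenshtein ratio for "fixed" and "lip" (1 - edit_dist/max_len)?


Word 1: "fixed" (length 5)
Word 2: "lip" (length 3)
One optimal edit sequence:
  1. substitute 'f' -> 'l'  (+1)
  2. keep 'i'
  3. delete 'x'  (+1)
  4. delete 'e'  (+1)
  5. substitute 'd' -> 'p'  (+1)
Edit distance = 4
Max length = max(5, 3) = 5
Similarity = 1 - 4/5
= 0.2000


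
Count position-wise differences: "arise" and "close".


Comparing character by character (same length = 5):
  Pos 0: 'a' vs 'c' !=
  Pos 1: 'r' vs 'l' !=
  Pos 2: 'i' vs 'o' !=
  Pos 3: 's' vs 's' =
  Pos 4: 'e' vs 'e' =
Hamming distance = 3


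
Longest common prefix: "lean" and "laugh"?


Word 1: "lean"
Word 2: "laugh"
Comparing from start:
  Pos 0: 'l' == 'l'
  Pos 1: 'e' != 'a' (stop)
LCP = "l" (length 1)


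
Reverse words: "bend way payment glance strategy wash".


Original: "bend way payment glance strategy wash"
Words (1..n): bend | way | payment | glance | strategy | wash
Reversed (n..1): wash | strategy | glance | payment | way | bend
Result = "wash strategy glance payment way bend"


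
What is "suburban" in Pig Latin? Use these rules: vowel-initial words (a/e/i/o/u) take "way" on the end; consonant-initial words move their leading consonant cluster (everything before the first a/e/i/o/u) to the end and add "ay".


Word: "suburban"
Starts with consonant(s) → move to end, add 'ay'
Consonant cluster: "s"
Pig Latin = "uburbansay"


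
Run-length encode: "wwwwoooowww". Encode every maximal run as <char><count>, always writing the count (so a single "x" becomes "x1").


String: "wwwwoooowww"
Scanning for consecutive runs:
  'w' x 4
  'o' x 4
  'w' x 3
RLE = "w4o4w3"


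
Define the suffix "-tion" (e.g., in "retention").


Suffix: -tion
Example: retention (retain + -tion, with a spelling change)
Meaning = act or process


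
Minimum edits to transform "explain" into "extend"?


Word 1: "explain" (length 7)
Word 2: "extend" (length 6)
One optimal edit sequence (insert/delete/substitute each cost 1):
  1. keep 'e'
  2. keep 'x'
  3. delete 'p'  (+1)
  4. substitute 'l' -> 't'  (+1)
  5. substitute 'a' -> 'e'  (+1)
  6. substitute 'i' -> 'n'  (+1)
  7. substitute 'n' -> 'd'  (+1)
Total edit operations: 5
Edit distance = 5


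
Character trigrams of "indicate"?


Word: "indicate" (length 8)
Number of trigrams = 8 - 3 + 1 = 6
  Position 0: "ind"
  Position 1: "ndi"
  Position 2: "dic"
  Position 3: "ica"
  Position 4: "cat"
  Position 5: "ate"
Trigrams = "ind", "ndi", "dic", "ica", "cat", "ate"


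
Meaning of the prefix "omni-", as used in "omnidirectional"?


Prefix: omni-
As in: omnidirectional -> omni- + directional
Meaning = all


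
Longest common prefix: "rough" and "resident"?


Word 1: "rough"
Word 2: "resident"
Comparing from start:
  Pos 0: 'r' == 'r'
  Pos 1: 'o' != 'e' (stop)
LCP = "r" (length 1)


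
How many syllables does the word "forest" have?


Word: "forest"
Syllable breakdown: for-est
Counting: 2 parts
= 2 syllables


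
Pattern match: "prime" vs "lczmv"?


Pattern of "prime": [0, 1, 2, 3, 4]
Pattern of "lczmv": [0, 1, 2, 3, 4]
Patterns match
Same pattern = Yes


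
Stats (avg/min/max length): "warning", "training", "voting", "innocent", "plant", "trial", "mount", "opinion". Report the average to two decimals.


Lengths: "warning"=7, "training"=8, "voting"=6, "innocent"=8, "plant"=5, "trial"=5, "mount"=5, "opinion"=7
Sum = 51, Count = 8
Average = 51/8 = 6.38
= avg=6.38, min=5, max=8


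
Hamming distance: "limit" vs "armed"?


Comparing character by character (same length = 5):
  Pos 0: 'l' vs 'a' !=
  Pos 1: 'i' vs 'r' !=
  Pos 2: 'm' vs 'm' =
  Pos 3: 'i' vs 'e' !=
  Pos 4: 't' vs 'd' !=
Hamming distance = 4


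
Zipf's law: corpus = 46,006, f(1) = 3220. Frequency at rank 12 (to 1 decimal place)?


Zipf's law: f(r) = f(1) / r
f(1) = 3220
f(12) = 3220 / 12
= 268.3 occurrences


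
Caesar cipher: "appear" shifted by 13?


Word: "appear"
Shift: 13
Each letter → (letter + shift) mod 26:
  'a' (0) + 13 = 13 → 'n'
  'p' (15) + 13 = 2 → 'c'
  'p' (15) + 13 = 2 → 'c'
  'e' (4) + 13 = 17 → 'r'
  'a' (0) + 13 = 13 → 'n'
  'r' (17) + 13 = 4 → 'e'
Result = "nccrne"


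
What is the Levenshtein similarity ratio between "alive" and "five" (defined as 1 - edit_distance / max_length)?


Word 1: "alive" (length 5)
Word 2: "five" (length 4)
One optimal edit sequence:
  1. delete 'a'  (+1)
  2. substitute 'l' -> 'f'  (+1)
  3. keep 'i'
  4. keep 'v'
  5. keep 'e'
Edit distance = 2
Max length = max(5, 4) = 5
Similarity = 1 - 2/5
= 0.6000


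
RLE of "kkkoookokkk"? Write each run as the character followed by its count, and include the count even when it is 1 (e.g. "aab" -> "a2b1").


String: "kkkoookokkk"
Scanning for consecutive runs:
  'k' x 3
  'o' x 3
  'k' x 1
  'o' x 1
  'k' x 3
RLE = "k3o3k1o1k3"


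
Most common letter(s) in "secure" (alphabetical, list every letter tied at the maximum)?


Word: "secure"
Letter counts:
  'c': 1
  'e': 2
  'r': 1
  's': 1
  'u': 1
Maximum count = 2
Most frequent = 'e' (2 times each)


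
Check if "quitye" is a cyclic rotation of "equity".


Word: "equity", Candidate: "quitye"
Method: check if candidate is substring of word+word
"equityequity" contains "quitye"? Yes
Is rotation = Yes


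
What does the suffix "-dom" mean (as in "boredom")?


Suffix: -dom
Example: boredom (bore + -dom)
Meaning = state / realm


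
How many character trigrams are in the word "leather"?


Word: "leather" (length 7)
Number of 3-grams = length - 3 + 1 = 7 - 3 + 1
= 5


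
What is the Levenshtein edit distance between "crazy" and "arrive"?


Word 1: "crazy" (length 5)
Word 2: "arrive" (length 6)
One optimal edit sequence (insert/delete/substitute each cost 1):
  1. insert 'a'  (+1)
  2. substitute 'c' -> 'r'  (+1)
  3. keep 'r'
  4. substitute 'a' -> 'i'  (+1)
  5. substitute 'z' -> 'v'  (+1)
  6. substitute 'y' -> 'e'  (+1)
Total edit operations: 5
Edit distance = 5


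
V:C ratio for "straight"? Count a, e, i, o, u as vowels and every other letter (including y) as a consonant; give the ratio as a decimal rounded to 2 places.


Word: "straight"
Vowels (a,e,i,o,u): 2
Consonants: 6
Ratio = 2/6
= 0.33


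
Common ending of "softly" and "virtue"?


Word 1: "softly"
Word 2: "virtue"
Comparing from end:
  Pos -1: 'y' != 'e' (stop)
LCS = "" (length 0)


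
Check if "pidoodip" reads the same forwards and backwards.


Word: "pidoodip"
Reversed: "pidoodip"
Forward == Backward? pidoodip == pidoodip
Palindrome = Yes


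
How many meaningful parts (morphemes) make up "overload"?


Word: "overload"
Morphemes: over- + load
Each morpheme carries meaning
= 2 morphemes


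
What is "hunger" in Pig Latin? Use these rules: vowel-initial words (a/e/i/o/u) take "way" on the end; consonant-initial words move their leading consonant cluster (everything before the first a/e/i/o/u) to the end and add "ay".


Word: "hunger"
Starts with consonant(s) → move to end, add 'ay'
Consonant cluster: "h"
Pig Latin = "ungerhay"


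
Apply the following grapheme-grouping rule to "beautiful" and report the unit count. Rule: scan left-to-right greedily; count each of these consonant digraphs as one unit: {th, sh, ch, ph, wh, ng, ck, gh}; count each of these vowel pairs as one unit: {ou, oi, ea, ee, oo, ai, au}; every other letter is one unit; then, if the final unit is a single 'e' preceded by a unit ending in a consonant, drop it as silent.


Word: "beautiful" (9 letters)
Left-to-right scan:
  1. 'b' (letter)
  2. 'ea' (vowel-pair)
  3. 'u' (letter)
  4. 't' (letter)
  5. 'i' (letter)
  6. 'f' (letter)
  7. 'u' (letter)
  8. 'l' (letter)
Units from scan: 8
Sound units = 8 units


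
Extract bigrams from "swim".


Word: "swim" (length 4)
Number of bigrams = 4 - 2 + 1 = 3
  Position 0: "sw"
  Position 1: "wi"
  Position 2: "im"
Bigrams = "sw", "wi", "im"


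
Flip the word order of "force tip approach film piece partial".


Original: "force tip approach film piece partial"
Words (1..n): force | tip | approach | film | piece | partial
Reversed (n..1): partial | piece | film | approach | tip | force
Result = "partial piece film approach tip force"


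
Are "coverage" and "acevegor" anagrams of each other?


Word 1: "coverage" → sorted: aceegorv
Word 2: "acevegor" → sorted: aceegorv
Same letters? aceegorv == aceegorv
Anagram = Yes


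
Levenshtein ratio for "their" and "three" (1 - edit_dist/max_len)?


Word 1: "their" (length 5)
Word 2: "three" (length 5)
One optimal edit sequence:
  1. keep 't'
  2. keep 'h'
  3. substitute 'e' -> 'r'  (+1)
  4. substitute 'i' -> 'e'  (+1)
  5. substitute 'r' -> 'e'  (+1)
Edit distance = 3
Max length = max(5, 5) = 5
Similarity = 1 - 3/5
= 0.4000


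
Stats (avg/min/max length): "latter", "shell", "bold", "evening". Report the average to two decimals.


Lengths: "latter"=6, "shell"=5, "bold"=4, "evening"=7
Sum = 22, Count = 4
Average = 22/4 = 5.50
= avg=5.50, min=4, max=7


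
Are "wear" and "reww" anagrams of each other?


Word 1: "wear" → sorted: aerw
Word 2: "reww" → sorted: erww
Same letters? aerw != erww
Anagram = No


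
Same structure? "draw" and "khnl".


Pattern of "draw": [0, 1, 2, 3]
Pattern of "khnl": [0, 1, 2, 3]
Patterns match
Same pattern = Yes


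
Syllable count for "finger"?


Word: "finger"
Syllable breakdown: fin · ger
Counting: 2 parts
= 2 syllables


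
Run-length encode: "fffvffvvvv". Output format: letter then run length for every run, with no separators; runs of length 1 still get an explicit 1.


String: "fffvffvvvv"
Scanning for consecutive runs:
  'f' x 3
  'v' x 1
  'f' x 2
  'v' x 4
RLE = "f3v1f2v4"


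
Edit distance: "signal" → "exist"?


Word 1: "signal" (length 6)
Word 2: "exist" (length 5)
One optimal edit sequence (insert/delete/substitute each cost 1):
  1. delete 's'  (+1)
  2. substitute 'i' -> 'e'  (+1)
  3. substitute 'g' -> 'x'  (+1)
  4. substitute 'n' -> 'i'  (+1)
  5. substitute 'a' -> 's'  (+1)
  6. substitute 'l' -> 't'  (+1)
Total edit operations: 6
Edit distance = 6


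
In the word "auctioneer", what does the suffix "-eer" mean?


Suffix: -eer
As in: auctioneer -> auction + -eer
Meaning = one who is concerned with


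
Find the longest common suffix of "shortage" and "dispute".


Word 1: "shortage"
Word 2: "dispute"
Comparing from end:
  Pos -1: 'e' == 'e'
  Pos -2: 'g' != 't' (stop)
LCS = "e" (length 1)


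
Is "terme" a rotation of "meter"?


Word: "meter", Candidate: "terme"
Method: check if candidate is substring of word+word
"metermeter" contains "terme"? Yes
Is rotation = Yes


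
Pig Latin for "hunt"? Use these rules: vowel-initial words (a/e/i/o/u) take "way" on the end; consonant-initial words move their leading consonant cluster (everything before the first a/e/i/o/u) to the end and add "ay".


Word: "hunt"
Starts with consonant(s) → move to end, add 'ay'
Consonant cluster: "h"
Pig Latin = "unthay"


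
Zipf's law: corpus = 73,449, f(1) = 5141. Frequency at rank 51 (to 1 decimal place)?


Zipf's law: f(r) = f(1) / r
f(1) = 5141
f(51) = 5141 / 51
= 100.8 occurrences


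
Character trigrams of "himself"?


Word: "himself" (length 7)
Number of trigrams = 7 - 3 + 1 = 5
  Position 0: "him"
  Position 1: "ims"
  Position 2: "mse"
  Position 3: "sel"
  Position 4: "elf"
Trigrams = "him", "ims", "mse", "sel", "elf"


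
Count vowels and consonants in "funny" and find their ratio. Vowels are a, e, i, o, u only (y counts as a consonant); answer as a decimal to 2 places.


Word: "funny"
Vowels (a,e,i,o,u): 1
Consonants: 4
Ratio = 1/4
= 0.25


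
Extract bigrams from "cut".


Word: "cut" (length 3)
Number of bigrams = 3 - 2 + 1 = 2
  Position 0: "cu"
  Position 1: "ut"
Bigrams = "cu", "ut"


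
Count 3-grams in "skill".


Word: "skill" (length 5)
Number of 3-grams = length - 3 + 1 = 5 - 3 + 1
= 3


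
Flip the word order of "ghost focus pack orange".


Original: "ghost focus pack orange"
Words (1..n): ghost | focus | pack | orange
Reversed (n..1): orange | pack | focus | ghost
Result = "orange pack focus ghost"


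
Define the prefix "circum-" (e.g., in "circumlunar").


Prefix: circum-
Example: circumlunar = circum- + lunar
Meaning = around


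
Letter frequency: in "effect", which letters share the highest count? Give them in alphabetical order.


Word: "effect"
Letter counts:
  'c': 1
  'e': 2
  'f': 2
  't': 1
Maximum count = 2
Most frequent = 'e', 'f' (2 times each)


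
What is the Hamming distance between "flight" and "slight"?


Comparing character by character (same length = 6):
  Pos 0: 'f' vs 's' !=
  Pos 1: 'l' vs 'l' =
  Pos 2: 'i' vs 'i' =
  Pos 3: 'g' vs 'g' =
  Pos 4: 'h' vs 'h' =
  Pos 5: 't' vs 't' =
Hamming distance = 1


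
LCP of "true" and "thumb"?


Word 1: "true"
Word 2: "thumb"
Comparing from start:
  Pos 0: 't' == 't'
  Pos 1: 'r' != 'h' (stop)
LCP = "t" (length 1)


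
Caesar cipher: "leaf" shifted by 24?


Word: "leaf"
Shift: 24
Each letter → (letter + shift) mod 26:
  'l' (11) + 24 = 9 → 'j'
  'e' (4) + 24 = 2 → 'c'
  'a' (0) + 24 = 24 → 'y'
  'f' (5) + 24 = 3 → 'd'
Result = "jcyd"


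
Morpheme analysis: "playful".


Word: "playful"
Morphemes: play / -ful
Each morpheme carries meaning
= 2 morphemes


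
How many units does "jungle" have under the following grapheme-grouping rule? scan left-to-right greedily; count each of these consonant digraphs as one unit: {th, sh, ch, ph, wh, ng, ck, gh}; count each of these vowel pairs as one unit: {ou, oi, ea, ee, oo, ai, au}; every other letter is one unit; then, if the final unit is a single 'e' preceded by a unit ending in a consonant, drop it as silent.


Word: "jungle" (6 letters)
Left-to-right scan:
  1. 'j' (letter)
  2. 'u' (letter)
  3. 'ng' (digraph)
  4. 'l' (letter)
  5. 'e' (letter)
Units from scan: 5
Final unit is 'e' after a consonant -> drop as silent (-1)
Sound units = 4 units


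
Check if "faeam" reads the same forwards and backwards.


Word: "faeam"
Reversed: "maeaf"
Forward == Backward? faeam != maeaf
Palindrome = No


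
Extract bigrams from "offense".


Word: "offense" (length 7)
Number of bigrams = 7 - 2 + 1 = 6
  Position 0: "of"
  Position 1: "ff"
  Position 2: "fe"
  Position 3: "en"
  Position 4: "ns"
  Position 5: "se"
Bigrams = "of", "ff", "fe", "en", "ns", "se"


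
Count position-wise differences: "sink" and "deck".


Comparing character by character (same length = 4):
  Pos 0: 's' vs 'd' !=
  Pos 1: 'i' vs 'e' !=
  Pos 2: 'n' vs 'c' !=
  Pos 3: 'k' vs 'k' =
Hamming distance = 3


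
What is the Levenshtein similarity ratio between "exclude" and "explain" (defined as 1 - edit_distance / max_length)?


Word 1: "exclude" (length 7)
Word 2: "explain" (length 7)
One optimal edit sequence:
  1. keep 'e'
  2. keep 'x'
  3. substitute 'c' -> 'p'  (+1)
  4. keep 'l'
  5. substitute 'u' -> 'a'  (+1)
  6. substitute 'd' -> 'i'  (+1)
  7. substitute 'e' -> 'n'  (+1)
Edit distance = 4
Max length = max(7, 7) = 7
Similarity = 1 - 4/7
= 0.4286


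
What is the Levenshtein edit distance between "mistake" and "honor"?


Word 1: "mistake" (length 7)
Word 2: "honor" (length 5)
One optimal edit sequence (insert/delete/substitute each cost 1):
  1. delete 'm'  (+1)
  2. delete 'i'  (+1)
  3. substitute 's' -> 'h'  (+1)
  4. substitute 't' -> 'o'  (+1)
  5. substitute 'a' -> 'n'  (+1)
  6. substitute 'k' -> 'o'  (+1)
  7. substitute 'e' -> 'r'  (+1)
Total edit operations: 7
Edit distance = 7


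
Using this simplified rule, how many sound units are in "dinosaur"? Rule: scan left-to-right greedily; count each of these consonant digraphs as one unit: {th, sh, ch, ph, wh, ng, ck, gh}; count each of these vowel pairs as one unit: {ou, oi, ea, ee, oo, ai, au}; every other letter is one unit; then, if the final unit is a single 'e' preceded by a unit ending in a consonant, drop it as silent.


Word: "dinosaur" (8 letters)
Left-to-right scan:
  1. 'd' (letter)
  2. 'i' (letter)
  3. 'n' (letter)
  4. 'o' (letter)
  5. 's' (letter)
  6. 'au' (vowel-pair)
  7. 'r' (letter)
Units from scan: 7
Sound units = 7 units


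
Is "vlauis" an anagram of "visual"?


Word 1: "visual" → sorted: ailsuv
Word 2: "vlauis" → sorted: ailsuv
Same letters? ailsuv == ailsuv
Anagram = Yes


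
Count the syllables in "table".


Word: "table"
Syllable breakdown: ta · ble
Counting: 2 parts
= 2 syllables


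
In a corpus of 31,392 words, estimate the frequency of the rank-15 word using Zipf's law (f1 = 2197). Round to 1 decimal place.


Zipf's law: f(r) = f(1) / r
f(1) = 2197
f(15) = 2197 / 15
= 146.5 occurrences


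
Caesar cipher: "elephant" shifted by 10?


Word: "elephant"
Shift: 10
Each letter → (letter + shift) mod 26:
  'e' (4) + 10 = 14 → 'o'
  'l' (11) + 10 = 21 → 'v'
  'e' (4) + 10 = 14 → 'o'
  'p' (15) + 10 = 25 → 'z'
  'h' (7) + 10 = 17 → 'r'
  'a' (0) + 10 = 10 → 'k'
  'n' (13) + 10 = 23 → 'x'
  't' (19) + 10 = 3 → 'd'
Result = "ovozrkxd"


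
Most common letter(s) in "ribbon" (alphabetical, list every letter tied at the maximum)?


Word: "ribbon"
Letter counts:
  'b': 2
  'i': 1
  'n': 1
  'o': 1
  'r': 1
Maximum count = 2
Most frequent = 'b' (2 times each)


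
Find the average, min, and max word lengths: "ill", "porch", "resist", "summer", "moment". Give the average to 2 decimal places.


Lengths: "ill"=3, "porch"=5, "resist"=6, "summer"=6, "moment"=6
Sum = 26, Count = 5
Average = 26/5 = 5.20
= avg=5.20, min=3, max=6


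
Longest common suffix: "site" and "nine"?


Word 1: "site"
Word 2: "nine"
Comparing from end:
  Pos -1: 'e' == 'e'
  Pos -2: 't' != 'n' (stop)
LCS = "e" (length 1)


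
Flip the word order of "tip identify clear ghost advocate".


Original: "tip identify clear ghost advocate"
Words (1..n): tip | identify | clear | ghost | advocate
Reversed (n..1): advocate | ghost | clear | identify | tip
Result = "advocate ghost clear identify tip"


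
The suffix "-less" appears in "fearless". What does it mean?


Suffix: -less
Example: fearless (fear + -less)
Meaning = without


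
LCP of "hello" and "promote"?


Word 1: "hello"
Word 2: "promote"
Comparing from start:
  Pos 0: 'h' != 'p' (stop)
LCP = "" (length 0)


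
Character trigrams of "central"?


Word: "central" (length 7)
Number of trigrams = 7 - 3 + 1 = 5
  Position 0: "cen"
  Position 1: "ent"
  Position 2: "ntr"
  Position 3: "tra"
  Position 4: "ral"
Trigrams = "cen", "ent", "ntr", "tra", "ral"


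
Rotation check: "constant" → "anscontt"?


Word: "constant", Candidate: "anscontt"
Method: check if candidate is substring of word+word
"constantconstant" contains "anscontt"? No
Is rotation = No


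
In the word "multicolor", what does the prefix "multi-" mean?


Prefix: multi-
As in: multicolor -> multi- + color
Meaning = many


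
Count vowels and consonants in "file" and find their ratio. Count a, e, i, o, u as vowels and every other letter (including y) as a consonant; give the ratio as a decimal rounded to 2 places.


Word: "file"
Vowels (a,e,i,o,u): 2
Consonants: 2
Ratio = 2/2
= 1.00


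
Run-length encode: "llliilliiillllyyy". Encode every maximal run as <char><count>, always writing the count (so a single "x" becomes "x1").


String: "llliilliiillllyyy"
Scanning for consecutive runs:
  'l' x 3
  'i' x 2
  'l' x 2
  'i' x 3
  'l' x 4
  'y' x 3
RLE = "l3i2l2i3l4y3"


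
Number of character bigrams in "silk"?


Word: "silk" (length 4)
Number of 2-grams = length - 2 + 1 = 4 - 2 + 1
= 3


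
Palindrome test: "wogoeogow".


Word: "wogoeogow"
Reversed: "wogoeogow"
Forward == Backward? wogoeogow == wogoeogow
Palindrome = Yes


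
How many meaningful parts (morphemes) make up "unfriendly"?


Word: "unfriendly"
Morphemes: un- | friend | -ly
Each morpheme carries meaning
= 3 morphemes


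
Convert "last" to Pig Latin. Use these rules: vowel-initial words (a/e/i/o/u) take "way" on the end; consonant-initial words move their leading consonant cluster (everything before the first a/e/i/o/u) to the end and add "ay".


Word: "last"
Starts with consonant(s) → move to end, add 'ay'
Consonant cluster: "l"
Pig Latin = "astlay"


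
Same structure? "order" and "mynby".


Pattern of "order": [0, 1, 2, 3, 1]
Pattern of "mynby": [0, 1, 2, 3, 1]
Patterns match
Same pattern = Yes


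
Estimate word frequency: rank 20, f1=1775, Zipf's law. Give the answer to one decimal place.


Zipf's law: f(r) = f(1) / r
f(1) = 1775
f(20) = 1775 / 20
= 88.8 occurrences


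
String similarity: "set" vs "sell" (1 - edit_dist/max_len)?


Word 1: "set" (length 3)
Word 2: "sell" (length 4)
One optimal edit sequence:
  1. keep 's'
  2. keep 'e'
  3. insert 'l'  (+1)
  4. substitute 't' -> 'l'  (+1)
Edit distance = 2
Max length = max(3, 4) = 4
Similarity = 1 - 2/4
= 0.5000


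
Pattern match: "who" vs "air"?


Pattern of "who": [0, 1, 2]
Pattern of "air": [0, 1, 2]
Patterns match
Same pattern = Yes


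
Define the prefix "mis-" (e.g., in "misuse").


Prefix: mis-
Example: misuse = mis- + use
Meaning = wrongly


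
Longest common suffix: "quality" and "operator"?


Word 1: "quality"
Word 2: "operator"
Comparing from end:
  Pos -1: 'y' != 'r' (stop)
LCS = "" (length 0)


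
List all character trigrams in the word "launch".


Word: "launch" (length 6)
Number of trigrams = 6 - 3 + 1 = 4
  Position 0: "lau"
  Position 1: "aun"
  Position 2: "unc"
  Position 3: "nch"
Trigrams = "lau", "aun", "unc", "nch"


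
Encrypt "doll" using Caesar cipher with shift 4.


Word: "doll"
Shift: 4
Each letter → (letter + shift) mod 26:
  'd' (3) + 4 = 7 → 'h'
  'o' (14) + 4 = 18 → 's'
  'l' (11) + 4 = 15 → 'p'
  'l' (11) + 4 = 15 → 'p'
Result = "hspp"


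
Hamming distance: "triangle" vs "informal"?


Comparing character by character (same length = 8):
  Pos 0: 't' vs 'i' !=
  Pos 1: 'r' vs 'n' !=
  Pos 2: 'i' vs 'f' !=
  Pos 3: 'a' vs 'o' !=
  Pos 4: 'n' vs 'r' !=
  Pos 5: 'g' vs 'm' !=
  Pos 6: 'l' vs 'a' !=
  Pos 7: 'e' vs 'l' !=
Hamming distance = 8


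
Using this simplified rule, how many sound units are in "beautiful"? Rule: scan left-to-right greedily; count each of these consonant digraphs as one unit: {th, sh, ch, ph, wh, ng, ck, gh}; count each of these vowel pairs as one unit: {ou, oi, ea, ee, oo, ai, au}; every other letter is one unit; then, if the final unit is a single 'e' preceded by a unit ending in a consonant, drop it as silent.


Word: "beautiful" (9 letters)
Left-to-right scan:
  (1) 'b' (letter)
  (2) 'ea' (vowel-pair)
  (3) 'u' (letter)
  (4) 't' (letter)
  (5) 'i' (letter)
  (6) 'f' (letter)
  (7) 'u' (letter)
  (8) 'l' (letter)
Units from scan: 8
Sound units = 8 units


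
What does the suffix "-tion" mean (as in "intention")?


Suffix: -tion
Example: intention (intend + -tion, with a spelling change)
Meaning = act or process


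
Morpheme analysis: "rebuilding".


Word: "rebuilding"
Morphemes: re- + build + -ing
Each morpheme carries meaning
= 3 morphemes


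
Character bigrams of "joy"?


Word: "joy" (length 3)
Number of bigrams = 3 - 2 + 1 = 2
  Position 0: "jo"
  Position 1: "oy"
Bigrams = "jo", "oy"


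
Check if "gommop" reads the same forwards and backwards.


Word: "gommop"
Reversed: "pommog"
Forward == Backward? gommop != pommog
Palindrome = No


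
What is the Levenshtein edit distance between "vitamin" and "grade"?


Word 1: "vitamin" (length 7)
Word 2: "grade" (length 5)
One optimal edit sequence (insert/delete/substitute each cost 1):
  1. delete 'v'  (+1)
  2. substitute 'i' -> 'g'  (+1)
  3. substitute 't' -> 'r'  (+1)
  4. keep 'a'
  5. delete 'm'  (+1)
  6. substitute 'i' -> 'd'  (+1)
  7. substitute 'n' -> 'e'  (+1)
Total edit operations: 6
Edit distance = 6


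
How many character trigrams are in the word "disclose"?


Word: "disclose" (length 8)
Number of 3-grams = length - 3 + 1 = 8 - 3 + 1
= 6


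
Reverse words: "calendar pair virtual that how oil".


Original: "calendar pair virtual that how oil"
Words (1..n): calendar | pair | virtual | that | how | oil
Reversed (n..1): oil | how | that | virtual | pair | calendar
Result = "oil how that virtual pair calendar"


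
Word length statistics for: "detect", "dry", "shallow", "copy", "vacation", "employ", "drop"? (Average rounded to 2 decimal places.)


Lengths: "detect"=6, "dry"=3, "shallow"=7, "copy"=4, "vacation"=8, "employ"=6, "drop"=4
Sum = 38, Count = 7
Average = 38/7 = 5.43
= avg=5.43, min=3, max=8


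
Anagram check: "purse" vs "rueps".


Word 1: "purse" → sorted: eprsu
Word 2: "rueps" → sorted: eprsu
Same letters? eprsu == eprsu
Anagram = Yes


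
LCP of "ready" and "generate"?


Word 1: "ready"
Word 2: "generate"
Comparing from start:
  Pos 0: 'r' != 'g' (stop)
LCP = "" (length 0)


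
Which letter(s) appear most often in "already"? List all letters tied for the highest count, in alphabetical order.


Word: "already"
Letter counts:
  'a': 2
  'd': 1
  'e': 1
  'l': 1
  'r': 1
  'y': 1
Maximum count = 2
Most frequent = 'a' (2 times each)


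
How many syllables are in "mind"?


Word: "mind"
Syllable breakdown: mind
Counting: 1 part
= 1 syllable


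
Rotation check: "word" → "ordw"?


Word: "word", Candidate: "ordw"
Method: check if candidate is substring of word+word
"wordword" contains "ordw"? Yes
Is rotation = Yes


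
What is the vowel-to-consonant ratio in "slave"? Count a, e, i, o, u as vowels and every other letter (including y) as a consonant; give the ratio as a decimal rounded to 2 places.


Word: "slave"
Vowels (a,e,i,o,u): 2
Consonants: 3
Ratio = 2/3
= 0.67


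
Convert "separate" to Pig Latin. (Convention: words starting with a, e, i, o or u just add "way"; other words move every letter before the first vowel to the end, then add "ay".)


Word: "separate"
Starts with consonant(s) → move to end, add 'ay'
Consonant cluster: "s"
Pig Latin = "eparatesay"


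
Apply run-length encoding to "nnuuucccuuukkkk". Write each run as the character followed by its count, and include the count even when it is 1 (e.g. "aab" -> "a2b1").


String: "nnuuucccuuukkkk"
Scanning for consecutive runs:
  'n' x 2
  'u' x 3
  'c' x 3
  'u' x 3
  'k' x 4
RLE = "n2u3c3u3k4"


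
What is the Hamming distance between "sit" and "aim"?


Comparing character by character (same length = 3):
  Pos 0: 's' vs 'a' !=
  Pos 1: 'i' vs 'i' =
  Pos 2: 't' vs 'm' !=
Hamming distance = 2


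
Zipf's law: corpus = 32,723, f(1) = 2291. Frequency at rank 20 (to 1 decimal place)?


Zipf's law: f(r) = f(1) / r
f(1) = 2291
f(20) = 2291 / 20
= 114.6 occurrences


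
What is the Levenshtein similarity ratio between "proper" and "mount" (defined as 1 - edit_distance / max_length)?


Word 1: "proper" (length 6)
Word 2: "mount" (length 5)
One optimal edit sequence:
  1. delete 'p'  (+1)
  2. substitute 'r' -> 'm'  (+1)
  3. keep 'o'
  4. substitute 'p' -> 'u'  (+1)
  5. substitute 'e' -> 'n'  (+1)
  6. substitute 'r' -> 't'  (+1)
Edit distance = 5
Max length = max(6, 5) = 6
Similarity = 1 - 5/6
= 0.1667


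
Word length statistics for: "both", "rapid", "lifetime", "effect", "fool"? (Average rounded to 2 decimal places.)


Lengths: "both"=4, "rapid"=5, "lifetime"=8, "effect"=6, "fool"=4
Sum = 27, Count = 5
Average = 27/5 = 5.40
= avg=5.40, min=4, max=8


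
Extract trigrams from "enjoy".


Word: "enjoy" (length 5)
Number of trigrams = 5 - 3 + 1 = 3
  Position 0: "enj"
  Position 1: "njo"
  Position 2: "joy"
Trigrams = "enj", "njo", "joy"


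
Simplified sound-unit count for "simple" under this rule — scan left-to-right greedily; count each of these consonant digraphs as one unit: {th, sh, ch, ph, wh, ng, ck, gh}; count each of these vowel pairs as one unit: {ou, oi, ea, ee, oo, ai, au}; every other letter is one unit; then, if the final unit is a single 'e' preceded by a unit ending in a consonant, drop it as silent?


Word: "simple" (6 letters)
Left-to-right scan:
  (1) 's' (letter)
  (2) 'i' (letter)
  (3) 'm' (letter)
  (4) 'p' (letter)
  (5) 'l' (letter)
  (6) 'e' (letter)
Units from scan: 6
Final unit is 'e' after a consonant -> drop as silent (-1)
Sound units = 5 units


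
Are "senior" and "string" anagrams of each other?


Word 1: "senior" → sorted: einors
Word 2: "string" → sorted: ginrst
Same letters? einors != ginrst
Anagram = No


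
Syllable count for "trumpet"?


Word: "trumpet"
Syllable breakdown: trum | pet
Counting: 2 parts
= 2 syllables


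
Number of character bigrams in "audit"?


Word: "audit" (length 5)
Number of 2-grams = length - 2 + 1 = 5 - 2 + 1
= 4


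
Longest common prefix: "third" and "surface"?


Word 1: "third"
Word 2: "surface"
Comparing from start:
  Pos 0: 't' != 's' (stop)
LCP = "" (length 0)


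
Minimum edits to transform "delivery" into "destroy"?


Word 1: "delivery" (length 8)
Word 2: "destroy" (length 7)
One optimal edit sequence (insert/delete/substitute each cost 1):
  1. keep 'd'
  2. keep 'e'
  3. delete 'l'  (+1)
  4. substitute 'i' -> 's'  (+1)
  5. substitute 'v' -> 't'  (+1)
  6. substitute 'e' -> 'r'  (+1)
  7. substitute 'r' -> 'o'  (+1)
  8. keep 'y'
Total edit operations: 5
Edit distance = 5


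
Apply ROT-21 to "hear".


Word: "hear"
Shift: 21
Each letter → (letter + shift) mod 26:
  'h' (7) + 21 = 2 → 'c'
  'e' (4) + 21 = 25 → 'z'
  'a' (0) + 21 = 21 → 'v'
  'r' (17) + 21 = 12 → 'm'
Result = "czvm"


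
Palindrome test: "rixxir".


Word: "rixxir"
Reversed: "rixxir"
Forward == Backward? rixxir == rixxir
Palindrome = Yes


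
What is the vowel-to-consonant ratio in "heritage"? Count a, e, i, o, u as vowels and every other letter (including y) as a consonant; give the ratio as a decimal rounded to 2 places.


Word: "heritage"
Vowels (a,e,i,o,u): 4
Consonants: 4
Ratio = 4/4
= 1.00


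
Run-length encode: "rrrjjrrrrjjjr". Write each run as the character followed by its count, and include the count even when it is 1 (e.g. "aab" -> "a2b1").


String: "rrrjjrrrrjjjr"
Scanning for consecutive runs:
  'r' x 3
  'j' x 2
  'r' x 4
  'j' x 3
  'r' x 1
RLE = "r3j2r4j3r1"


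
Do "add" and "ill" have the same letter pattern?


Pattern of "add": [0, 1, 1]
Pattern of "ill": [0, 1, 1]
Patterns match
Same pattern = Yes


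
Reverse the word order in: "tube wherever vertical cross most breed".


Original: "tube wherever vertical cross most breed"
Words (1..n): tube | wherever | vertical | cross | most | breed
Reversed (n..1): breed | most | cross | vertical | wherever | tube
Result = "breed most cross vertical wherever tube"


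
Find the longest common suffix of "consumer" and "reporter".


Word 1: "consumer"
Word 2: "reporter"
Comparing from end:
  Pos -1: 'r' == 'r'
  Pos -2: 'e' == 'e'
  Pos -3: 'm' != 't' (stop)
LCS = "er" (length 2)


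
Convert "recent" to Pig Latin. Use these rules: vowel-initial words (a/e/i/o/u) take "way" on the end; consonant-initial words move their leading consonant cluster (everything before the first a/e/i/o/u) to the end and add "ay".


Word: "recent"
Starts with consonant(s) → move to end, add 'ay'
Consonant cluster: "r"
Pig Latin = "ecentray"


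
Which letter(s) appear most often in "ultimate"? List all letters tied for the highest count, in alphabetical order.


Word: "ultimate"
Letter counts:
  'a': 1
  'e': 1
  'i': 1
  'l': 1
  'm': 1
  't': 2
  'u': 1
Maximum count = 2
Most frequent = 't' (2 times each)


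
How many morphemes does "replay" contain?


Word: "replay"
Morphemes: re- | play
Each morpheme carries meaning
= 2 morphemes


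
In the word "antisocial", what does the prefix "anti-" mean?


Prefix: anti-
As in: antisocial -> anti- + social
Meaning = against


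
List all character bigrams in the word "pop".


Word: "pop" (length 3)
Number of bigrams = 3 - 2 + 1 = 2
  Position 0: "po"
  Position 1: "op"
Bigrams = "po", "op"


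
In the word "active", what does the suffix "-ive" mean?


Suffix: -ive
Example: active (act + -ive)
Meaning = tending to


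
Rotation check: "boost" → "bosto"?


Word: "boost", Candidate: "bosto"
Method: check if candidate is substring of word+word
"boostboost" contains "bosto"? No
Is rotation = No


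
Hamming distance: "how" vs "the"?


Comparing character by character (same length = 3):
  Pos 0: 'h' vs 't' !=
  Pos 1: 'o' vs 'h' !=
  Pos 2: 'w' vs 'e' !=
Hamming distance = 3


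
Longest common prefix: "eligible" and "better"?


Word 1: "eligible"
Word 2: "better"
Comparing from start:
  Pos 0: 'e' != 'b' (stop)
LCP = "" (length 0)


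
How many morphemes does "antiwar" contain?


Word: "antiwar"
Morphemes: anti- + war
Each morpheme carries meaning
= 2 morphemes


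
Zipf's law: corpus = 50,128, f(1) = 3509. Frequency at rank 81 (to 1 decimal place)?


Zipf's law: f(r) = f(1) / r
f(1) = 3509
f(81) = 3509 / 81
= 43.3 occurrences


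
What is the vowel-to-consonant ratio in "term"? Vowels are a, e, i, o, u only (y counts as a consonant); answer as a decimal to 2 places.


Word: "term"
Vowels (a,e,i,o,u): 1
Consonants: 3
Ratio = 1/3
= 0.33


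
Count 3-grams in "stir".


Word: "stir" (length 4)
Number of 3-grams = length - 3 + 1 = 4 - 3 + 1
= 2


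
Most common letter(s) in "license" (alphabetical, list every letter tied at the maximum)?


Word: "license"
Letter counts:
  'c': 1
  'e': 2
  'i': 1
  'l': 1
  'n': 1
  's': 1
Maximum count = 2
Most frequent = 'e' (2 times each)


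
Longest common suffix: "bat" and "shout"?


Word 1: "bat"
Word 2: "shout"
Comparing from end:
  Pos -1: 't' == 't'
  Pos -2: 'a' != 'u' (stop)
LCS = "t" (length 1)


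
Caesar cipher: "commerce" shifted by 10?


Word: "commerce"
Shift: 10
Each letter → (letter + shift) mod 26:
  'c' (2) + 10 = 12 → 'm'
  'o' (14) + 10 = 24 → 'y'
  'm' (12) + 10 = 22 → 'w'
  'm' (12) + 10 = 22 → 'w'
  'e' (4) + 10 = 14 → 'o'
  'r' (17) + 10 = 1 → 'b'
  'c' (2) + 10 = 12 → 'm'
  'e' (4) + 10 = 14 → 'o'
Result = "mywwobmo"


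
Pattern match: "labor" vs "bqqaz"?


Pattern of "labor": [0, 1, 2, 3, 4]
Pattern of "bqqaz": [0, 1, 1, 2, 3]
Patterns do not match
Same pattern = No
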